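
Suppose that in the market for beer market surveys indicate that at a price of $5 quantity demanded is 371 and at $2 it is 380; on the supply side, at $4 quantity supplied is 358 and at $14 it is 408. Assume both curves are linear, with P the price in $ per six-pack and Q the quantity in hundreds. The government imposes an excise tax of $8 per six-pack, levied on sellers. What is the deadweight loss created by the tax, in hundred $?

Deadweight loss = $60 hundred.

Demand slope: (380 − 371)/(2 − 5) = -3, so Qd = 386 − 3P.
Supply slope: (408 − 358)/(14 − 4) = 5, so Qs = 5P + 338.
Before the tax: set 386 − 3P = 5P + 338 → P* = $6, Q* = 368.
With the tax collected from sellers, supply shifts: Qs = 5(P − 8) + 338.
New equilibrium: consumers pay $11, sellers receive $3, Q = 353. (Wedge: Pb − Ps = 8.)
Quantity falls by |ΔQ| = |368 − 353| = 15.
DWL = ½ · t · |ΔQ| = ½ · 8 · 15 = $60.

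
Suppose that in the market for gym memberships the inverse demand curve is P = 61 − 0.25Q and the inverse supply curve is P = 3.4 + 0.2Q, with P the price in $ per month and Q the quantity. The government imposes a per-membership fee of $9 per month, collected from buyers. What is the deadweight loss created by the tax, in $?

Rewrite in direct form: Qd = 244 − 4P and Qs = 5P − 17.
Without the tax, 244 − 4P = 5P − 17 gives 9P = 261, so P* = $29 and Q* = 128.
With the tax collected from buyers, demand (in seller-price terms) shifts: Qd = 244 − 4(P + 9).
Solving gives Q = 108 with buyers paying $34 and sellers receiving $25 (the $9 wedge).
Quantity falls by |ΔQ| = |128 − 108| = 20.
DWL = ½ · t · |ΔQ| = ½ · 9 · 20 = $90.

Deadweight loss = $90.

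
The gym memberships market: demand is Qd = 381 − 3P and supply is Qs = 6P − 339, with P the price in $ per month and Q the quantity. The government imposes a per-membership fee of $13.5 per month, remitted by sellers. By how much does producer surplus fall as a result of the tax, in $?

Producer surplus falls by $573.75.

Before the tax: set 381 − 3P = 6P − 339 → P* = $80, Q* = 141.
With the tax collected from sellers, supply shifts: Qs = 6(P − 13.5) − 339.
Solving gives Q = 114 with buyers paying $89 and sellers receiving $75.5 (the $13.5 wedge).
ΔPS is the trapezoid between Q = 114 and Q = 141 of height $4.5: ½ · (141 + 114) · 4.5 = $573.75.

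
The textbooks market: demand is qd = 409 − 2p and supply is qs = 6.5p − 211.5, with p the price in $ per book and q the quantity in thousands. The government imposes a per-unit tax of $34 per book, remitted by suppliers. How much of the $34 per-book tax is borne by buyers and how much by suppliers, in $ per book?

Before the tax: set 409 − 2p = 6.5p − 211.5 → p* = $73, q* = 263.
With the tax collected from suppliers, supply shifts: qs = 6.5(p − 34) − 211.5.
New equilibrium: buyers pay $99, suppliers receive $65, q = 211. (Wedge: pb − ps = 34.)
Burden on buyers: $26; on suppliers: $8. (They sum to $34.)

Buyers bear $26 per book; suppliers bear $8 per book.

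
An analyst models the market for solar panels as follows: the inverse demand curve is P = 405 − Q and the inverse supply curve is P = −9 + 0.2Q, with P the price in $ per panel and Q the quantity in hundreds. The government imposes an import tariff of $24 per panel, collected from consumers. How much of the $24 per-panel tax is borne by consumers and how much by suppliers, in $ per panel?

Inverting to Q(P) form: Qd = 405 − P; Qs = 5P + 45.
Before the tax: set 405 − P = 5P + 45 → P* = $60, Q* = 345.
With the tax collected from consumers, demand (in seller-price terms) shifts: Qd = 405 − (P + 24).
Solving gives Q = 325 with consumers paying $80 and suppliers receiving $56 (the $24 wedge).
Burden on consumers: $20; on suppliers: $4. (They sum to $24.)
The less price-elastic side of the market bears the larger share of a per-unit tax.

Consumers bear $20 per panel; suppliers bear $4 per panel.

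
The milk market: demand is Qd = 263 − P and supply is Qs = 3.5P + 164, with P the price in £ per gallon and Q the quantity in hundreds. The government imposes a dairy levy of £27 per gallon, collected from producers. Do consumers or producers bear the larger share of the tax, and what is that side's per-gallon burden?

Without the tax, 263 − P = 3.5P + 164 gives 4.5P = 99, so P* = £22 and Q* = 241.
With the tax collected from producers, supply shifts: Qs = 3.5(P − 27) + 164.
New equilibrium: consumers pay £43, producers receive £16, Q = 220. (Wedge: Pb − Ps = 27.)
Per-gallon burden: consumers £21, producers £6.
Consumers take the larger share because demand is less price-elastic here (demand slope 1 vs supply slope 3.5).
The less price-elastic side of the market bears the larger share of a per-unit tax.

Consumers bear the larger share: £21 per gallon.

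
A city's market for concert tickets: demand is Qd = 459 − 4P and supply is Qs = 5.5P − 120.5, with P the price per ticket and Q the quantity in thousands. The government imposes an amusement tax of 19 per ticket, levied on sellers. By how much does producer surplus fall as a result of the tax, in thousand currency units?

Before the tax: set 459 − 4P = 5.5P − 120.5 → P* = 61, Q* = 215.
With the tax collected from sellers, supply shifts: Qs = 5.5(P − 19) − 120.5.
New equilibrium: buyers pay 72, sellers receive 53, Q = 171. (Wedge: Pb − Ps = 19.)
ΔPS is the trapezoid between Q = 171 and Q = 215 of height 8: ½ · (215 + 171) · 8 = 1544.

Producer surplus falls by 1544 thousand.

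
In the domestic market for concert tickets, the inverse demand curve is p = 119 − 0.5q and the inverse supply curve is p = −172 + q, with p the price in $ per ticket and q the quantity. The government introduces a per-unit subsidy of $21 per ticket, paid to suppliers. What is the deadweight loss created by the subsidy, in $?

Deadweight loss = $147.

Rewrite in direct form: qd = 238 − 2p and qs = p + 172.
Without the subsidy, 238 − 2p = p + 172 gives 3p = 66, so p* = $22 and q* = 194.
With a per-unit subsidy paid to suppliers, each receives p + 21 per unit sold, so supply becomes qs = (p + 21) + 172.
New equilibrium: consumers pay $15, suppliers receive $36, q = 208. (Wedge: pb − ps = −21.)
Quantity rises by |ΔQ| = |194 − 208| = 14.
DWL = ½ · t · |ΔQ| = ½ · 21 · 14 = $147.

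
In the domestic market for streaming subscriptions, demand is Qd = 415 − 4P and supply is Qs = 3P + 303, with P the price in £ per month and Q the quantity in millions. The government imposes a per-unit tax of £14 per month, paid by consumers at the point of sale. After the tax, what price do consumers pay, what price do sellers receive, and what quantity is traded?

Before the tax: set 415 − 4P = 3P + 303 → P* = £16, Q* = 351.
With the tax collected from consumers, demand (in seller-price terms) shifts: Qd = 415 − 4(P + 14).
Solving gives Q = 327 with consumers paying £22 and sellers receiving £8 (the £14 wedge).

Consumers pay £22; sellers receive £8; quantity = 327.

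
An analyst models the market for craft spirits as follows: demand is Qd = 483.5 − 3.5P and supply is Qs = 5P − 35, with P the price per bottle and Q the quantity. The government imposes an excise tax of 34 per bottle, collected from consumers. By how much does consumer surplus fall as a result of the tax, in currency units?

Consumer surplus falls by 4700.

Without the tax, 483.5 − 3.5P = 5P − 35 gives 8.5P = 518.5, so P* = 61 and Q* = 270.
With the tax collected from consumers, demand (in seller-price terms) shifts: Qd = 483.5 − 3.5(P + 34).
Solving gives Q = 200 with consumers paying 81 and sellers receiving 47 (the 34 wedge).
ΔCS is the trapezoid between Q = 200 and Q = 270 of height 20: ½ · (270 + 200) · 20 = 4700.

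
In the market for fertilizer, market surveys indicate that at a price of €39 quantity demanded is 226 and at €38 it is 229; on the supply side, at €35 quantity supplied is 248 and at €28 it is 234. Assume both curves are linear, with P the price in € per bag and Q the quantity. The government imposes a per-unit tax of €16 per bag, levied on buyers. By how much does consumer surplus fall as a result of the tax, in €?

Consumer surplus falls by €1500.16.

Demand slope: (229 − 226)/(38 − 39) = -3, so Qd = 343 − 3P.
Supply slope: (234 − 248)/(28 − 35) = 2, so Qs = 2P + 178.
Without the tax, 343 − 3P = 2P + 178 gives 5P = 165, so P* = €33 and Q* = 244.
With the tax collected from buyers, demand (in seller-price terms) shifts: Qd = 343 − 3(P + 16).
Solving gives Q = 224.8 with buyers paying €39.4 and sellers receiving €23.4 (the €16 wedge).
ΔCS is the trapezoid between Q = 224.8 and Q = 244 of height €6.4: ½ · (244 + 224.8) · 6.4 = €1500.16.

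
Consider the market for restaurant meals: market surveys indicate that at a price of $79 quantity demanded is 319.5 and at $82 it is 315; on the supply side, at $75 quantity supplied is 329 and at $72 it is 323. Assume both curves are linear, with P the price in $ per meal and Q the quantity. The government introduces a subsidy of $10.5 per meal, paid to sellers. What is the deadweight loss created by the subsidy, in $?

Deadweight loss = $47.25.

Demand slope: (315 − 319.5)/(82 − 79) = -1.5, so Qd = 438 − 1.5P.
Supply slope: (323 − 329)/(72 − 75) = 2, so Qs = 2P + 179.
Before the subsidy: set 438 − 1.5P = 2P + 179 → P* = $74, Q* = 327.
With a per-unit subsidy paid to sellers, each receives P + 10.5 per unit sold, so supply becomes Qs = 2(P + 10.5) + 179.
New equilibrium: buyers pay $68, sellers receive $78.5, Q = 336. (Wedge: Pb − Ps = −10.5.)
Quantity rises by |ΔQ| = |327 − 336| = 9.
DWL = ½ · t · |ΔQ| = ½ · 10.5 · 9 = $47.25.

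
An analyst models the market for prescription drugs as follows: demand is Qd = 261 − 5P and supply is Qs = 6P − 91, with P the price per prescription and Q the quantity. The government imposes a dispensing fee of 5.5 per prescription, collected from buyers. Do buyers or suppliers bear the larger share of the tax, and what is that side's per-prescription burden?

Without the tax, 261 − 5P = 6P − 91 gives 11P = 352, so P* = 32 and Q* = 101.
With the tax collected from buyers, demand (in seller-price terms) shifts: Qd = 261 − 5(P + 5.5).
New equilibrium: buyers pay 35, suppliers receive 29.5, Q = 86. (Wedge: Pb − Ps = 5.5.)
Per-prescription burden: buyers 3, suppliers 2.5.
Buyers take the larger share because demand is less price-elastic here (demand slope 5 vs supply slope 6).

Buyers bear the larger share: 3 per prescription.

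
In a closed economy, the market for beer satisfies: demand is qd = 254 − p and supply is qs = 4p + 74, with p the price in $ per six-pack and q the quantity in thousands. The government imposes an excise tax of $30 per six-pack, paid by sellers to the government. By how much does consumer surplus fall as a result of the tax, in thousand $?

Without the tax, 254 − p = 4p + 74 gives 5p = 180, so p* = $36 and q* = 218.
With the tax collected from sellers, supply shifts: qs = 4(p − 30) + 74.
New equilibrium: buyers pay $60, sellers receive $30, q = 194. (Wedge: pb − ps = 30.)
ΔCS is the trapezoid between Q = 194 and Q = 218 of height $24: ½ · (218 + 194) · 24 = $4944.

Consumer surplus falls by $4944 thousand.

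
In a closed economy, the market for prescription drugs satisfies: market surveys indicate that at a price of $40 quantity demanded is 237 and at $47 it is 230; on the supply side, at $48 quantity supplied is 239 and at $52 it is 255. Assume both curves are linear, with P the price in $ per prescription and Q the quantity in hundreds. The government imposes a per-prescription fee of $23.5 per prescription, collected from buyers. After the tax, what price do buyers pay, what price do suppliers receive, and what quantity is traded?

Buyers pay $64.8; suppliers receive $41.3; quantity = 212.2.

Demand slope: (230 − 237)/(47 − 40) = -1, so Qd = 277 − P.
Supply slope: (255 − 239)/(52 − 48) = 4, so Qs = 4P + 47.
Without the tax, 277 − P = 4P + 47 gives 5P = 230, so P* = $46 and Q* = 231.
With the tax collected from buyers, demand (in seller-price terms) shifts: Qd = 277 − (P + 23.5).
Solving gives Q = 212.2 with buyers paying $64.8 and suppliers receiving $41.3 (the $23.5 wedge).
The less price-elastic side of the market bears the larger share of a per-unit tax.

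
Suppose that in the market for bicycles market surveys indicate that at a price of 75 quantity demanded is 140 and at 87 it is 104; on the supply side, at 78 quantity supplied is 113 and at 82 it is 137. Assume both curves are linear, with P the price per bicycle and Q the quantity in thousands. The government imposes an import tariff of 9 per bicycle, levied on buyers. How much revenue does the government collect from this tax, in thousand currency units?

Demand slope: (104 − 140)/(87 − 75) = -3, so Qd = 365 − 3P.
Supply slope: (137 − 113)/(82 − 78) = 6, so Qs = 6P − 355.
Without the tax, 365 − 3P = 6P − 355 gives 9P = 720, so P* = 80 and Q* = 125.
With the tax collected from buyers, demand (in seller-price terms) shifts: Qd = 365 − 3(P + 9).
New equilibrium: buyers pay 86, producers receive 77, Q = 107. (Wedge: Pb − Ps = 9.)
Revenue = t · Q = 9 · 107 = 963.

Tax revenue = 963 thousand.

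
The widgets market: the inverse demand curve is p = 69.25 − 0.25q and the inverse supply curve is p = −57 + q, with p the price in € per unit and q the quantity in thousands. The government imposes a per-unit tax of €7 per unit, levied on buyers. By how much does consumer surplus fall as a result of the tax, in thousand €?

Inverting to q(p) form: qd = 277 − 4p; qs = p + 57.
Without the tax, 277 − 4p = p + 57 gives 5p = 220, so p* = €44 and q* = 101.
With the tax collected from buyers, demand (in seller-price terms) shifts: qd = 277 − 4(p + 7).
New equilibrium: buyers pay €45.4, producers receive €38.4, q = 95.4. (Wedge: pb − ps = 7.)
ΔCS is the trapezoid between Q = 95.4 and Q = 101 of height €1.4: ½ · (101 + 95.4) · 1.4 = €137.48.

Consumer surplus falls by €137.48 thousand.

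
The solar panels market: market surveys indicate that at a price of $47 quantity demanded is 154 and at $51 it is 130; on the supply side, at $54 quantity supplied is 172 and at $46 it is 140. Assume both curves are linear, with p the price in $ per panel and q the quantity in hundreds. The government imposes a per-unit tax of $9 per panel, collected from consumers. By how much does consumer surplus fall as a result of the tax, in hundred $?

Demand slope: (130 − 154)/(51 − 47) = -6, so qd = 436 − 6p.
Supply slope: (140 − 172)/(46 − 54) = 4, so qs = 4p − 44.
Without the tax, 436 − 6p = 4p − 44 gives 10p = 480, so p* = $48 and q* = 148.
With the tax collected from consumers, demand (in seller-price terms) shifts: qd = 436 − 6(p + 9).
New equilibrium: consumers pay $51.6, sellers receive $42.6, q = 126.4. (Wedge: pb − ps = 9.)
ΔCS is the trapezoid between Q = 126.4 and Q = 148 of height $3.6: ½ · (148 + 126.4) · 3.6 = $493.92.

Consumer surplus falls by $493.92 hundred.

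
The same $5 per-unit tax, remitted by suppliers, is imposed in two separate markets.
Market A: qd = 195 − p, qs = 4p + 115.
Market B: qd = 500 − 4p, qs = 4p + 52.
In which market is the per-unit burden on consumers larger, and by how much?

Market A: pre-tax p* = $16, q* = 179; post-tax q = 175; per-unit burden on consumers = $4.
Market B: pre-tax p* = $56, q* = 276; post-tax q = 266; per-unit burden on consumers = $2.5.
Difference: $4 vs $2.5 → market A is larger by $1.5.

Market A, by $1.5.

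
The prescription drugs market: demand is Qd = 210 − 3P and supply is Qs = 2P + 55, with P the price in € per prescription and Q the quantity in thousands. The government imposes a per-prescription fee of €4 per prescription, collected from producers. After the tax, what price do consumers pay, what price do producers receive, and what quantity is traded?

Consumers pay €32.6; producers receive €28.6; quantity = 112.2.

Before the tax: set 210 − 3P = 2P + 55 → P* = €31, Q* = 117.
With the tax collected from producers, supply shifts: Qs = 2(P − 4) + 55.
Solving gives Q = 112.2 with consumers paying €32.6 and producers receiving €28.6 (the €4 wedge).
The less price-elastic side of the market bears the larger share of a per-unit tax.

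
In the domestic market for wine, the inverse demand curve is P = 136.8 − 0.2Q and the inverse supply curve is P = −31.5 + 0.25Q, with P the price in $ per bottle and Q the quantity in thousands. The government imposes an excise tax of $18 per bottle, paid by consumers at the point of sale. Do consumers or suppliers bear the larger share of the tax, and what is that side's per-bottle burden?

Suppliers bear the larger share: $10 per bottle.

Rewrite in direct form: Qd = 684 − 5P and Qs = 4P + 126.
Without the tax, 684 − 5P = 4P + 126 gives 9P = 558, so P* = $62 and Q* = 374.
With the tax collected from consumers, demand (in seller-price terms) shifts: Qd = 684 − 5(P + 18).
Solving gives Q = 334 with consumers paying $70 and suppliers receiving $52 (the $18 wedge).
Per-bottle burden: consumers $8, suppliers $10.
Suppliers take the larger share because supply is less price-elastic here (demand slope 5 vs supply slope 4).
The less price-elastic side of the market bears the larger share of a per-unit tax.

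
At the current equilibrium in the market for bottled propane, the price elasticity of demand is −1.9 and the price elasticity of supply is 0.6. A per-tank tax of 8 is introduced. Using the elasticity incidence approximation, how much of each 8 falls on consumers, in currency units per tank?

Consumers bear ≈ 1.92 per tank.

Incidence ratio: consumers' share ≈ εs / (εs + |εd|) = 0.6 / (0.6 + 1.9) = 0.24.
So consumers bear ≈ 0.24 × 8 = 1.92; suppliers bear 6.08.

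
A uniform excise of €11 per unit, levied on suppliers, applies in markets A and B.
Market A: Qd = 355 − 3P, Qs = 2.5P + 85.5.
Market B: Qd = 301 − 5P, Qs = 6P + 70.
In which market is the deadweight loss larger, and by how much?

Market A: pre-tax P* = €49, Q* = 208; post-tax Q = 193; deadweight loss = €82.5.
Market B: pre-tax P* = €21, Q* = 196; post-tax Q = 166; deadweight loss = €165.
Difference: €82.5 vs €165 → market B is larger by €82.5.

Market B, by €82.5.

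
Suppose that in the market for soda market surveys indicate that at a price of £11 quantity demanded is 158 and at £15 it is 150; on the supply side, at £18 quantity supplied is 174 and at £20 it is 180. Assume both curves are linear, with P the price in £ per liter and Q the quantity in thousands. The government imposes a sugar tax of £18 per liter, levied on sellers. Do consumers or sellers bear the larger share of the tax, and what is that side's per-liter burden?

Consumers bear the larger share: £10.8 per liter.

Demand slope: (150 − 158)/(15 − 11) = -2, so Qd = 180 − 2P.
Supply slope: (180 − 174)/(20 − 18) = 3, so Qs = 3P + 120.
Without the tax, 180 − 2P = 3P + 120 gives 5P = 60, so P* = £12 and Q* = 156.
With the tax collected from sellers, supply shifts: Qs = 3(P − 18) + 120.
New equilibrium: consumers pay £22.8, sellers receive £4.8, Q = 134.4. (Wedge: Pb − Ps = 18.)
Per-liter burden: consumers £10.8, sellers £7.2.
Consumers take the larger share because demand is less price-elastic here (demand slope 2 vs supply slope 3).
The less price-elastic side of the market bears the larger share of a per-unit tax.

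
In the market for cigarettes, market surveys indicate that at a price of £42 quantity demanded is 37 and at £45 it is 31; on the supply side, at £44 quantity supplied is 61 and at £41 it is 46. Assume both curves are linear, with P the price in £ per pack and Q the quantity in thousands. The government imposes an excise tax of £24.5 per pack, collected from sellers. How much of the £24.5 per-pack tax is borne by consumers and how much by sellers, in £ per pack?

Consumers bear £17.5 per pack; sellers bear £7 per pack.

Demand slope: (31 − 37)/(45 − 42) = -2, so Qd = 121 − 2P.
Supply slope: (46 − 61)/(41 − 44) = 5, so Qs = 5P − 159.
Before the tax: set 121 − 2P = 5P − 159 → P* = £40, Q* = 41.
With the tax collected from sellers, supply shifts: Qs = 5(P − 24.5) − 159.
Solving gives Q = 6 with consumers paying £57.5 and sellers receiving £33 (the £24.5 wedge).
Burden on consumers: £17.5; on sellers: £7. (They sum to £24.5.)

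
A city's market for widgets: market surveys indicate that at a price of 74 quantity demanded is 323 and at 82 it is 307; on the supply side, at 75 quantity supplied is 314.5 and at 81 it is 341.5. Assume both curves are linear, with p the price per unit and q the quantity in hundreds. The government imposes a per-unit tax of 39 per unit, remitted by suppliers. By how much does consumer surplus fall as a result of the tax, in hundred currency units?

Consumer surplus falls by 7884 hundred.

Demand slope: (307 − 323)/(82 − 74) = -2, so qd = 471 − 2p.
Supply slope: (341.5 − 314.5)/(81 − 75) = 4.5, so qs = 4.5p − 23.
Without the tax, 471 − 2p = 4.5p − 23 gives 6.5p = 494, so p* = 76 and q* = 319.
With the tax collected from suppliers, supply shifts: qs = 4.5(p − 39) − 23.
Solving gives q = 265 with consumers paying 103 and suppliers receiving 64 (the 39 wedge).
ΔCS is the trapezoid between Q = 265 and Q = 319 of height 27: ½ · (319 + 265) · 27 = 7884.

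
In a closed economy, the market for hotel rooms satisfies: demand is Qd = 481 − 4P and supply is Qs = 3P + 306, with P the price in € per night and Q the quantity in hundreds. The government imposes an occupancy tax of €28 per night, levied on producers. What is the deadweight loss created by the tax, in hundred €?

Before the tax: set 481 − 4P = 3P + 306 → P* = €25, Q* = 381.
With the tax collected from producers, supply shifts: Qs = 3(P − 28) + 306.
Solving gives Q = 333 with buyers paying €37 and producers receiving €9 (the €28 wedge).
Quantity falls by |ΔQ| = |381 − 333| = 48.
DWL = ½ · t · |ΔQ| = ½ · 28 · 48 = €672.

Deadweight loss = €672 hundred.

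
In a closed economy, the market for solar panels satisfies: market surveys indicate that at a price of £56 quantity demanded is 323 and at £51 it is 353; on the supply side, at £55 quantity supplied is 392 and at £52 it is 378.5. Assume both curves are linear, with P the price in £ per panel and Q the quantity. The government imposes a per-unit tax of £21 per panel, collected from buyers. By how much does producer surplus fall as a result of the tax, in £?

Demand slope: (353 − 323)/(51 − 56) = -6, so Qd = 659 − 6P.
Supply slope: (378.5 − 392)/(52 − 55) = 4.5, so Qs = 4.5P + 144.5.
Before the tax: set 659 − 6P = 4.5P + 144.5 → P* = £49, Q* = 365.
With the tax collected from buyers, demand (in seller-price terms) shifts: Qd = 659 − 6(P + 21).
Solving gives Q = 311 with buyers paying £58 and sellers receiving £37 (the £21 wedge).
ΔPS is the trapezoid between Q = 311 and Q = 365 of height £12: ½ · (365 + 311) · 12 = £4056.

Producer surplus falls by £4056.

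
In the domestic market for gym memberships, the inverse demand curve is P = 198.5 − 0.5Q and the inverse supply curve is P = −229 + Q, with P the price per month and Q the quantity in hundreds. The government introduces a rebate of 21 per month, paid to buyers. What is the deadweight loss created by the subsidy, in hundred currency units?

Rewrite in direct form: Qd = 397 − 2P and Qs = P + 229.
Without the subsidy, 397 − 2P = P + 229 gives 3P = 168, so P* = 56 and Q* = 285.
With a per-unit subsidy paid to buyers, each effectively pays P − 21, so demand becomes Qd = 397 − 2(P − 21).
New equilibrium: buyers pay 49, sellers receive 70, Q = 299. (Wedge: Pb − Ps = −21.)
Quantity rises by |ΔQ| = |285 − 299| = 14.
DWL = ½ · t · |ΔQ| = ½ · 21 · 14 = 147.

Deadweight loss = 147 hundred.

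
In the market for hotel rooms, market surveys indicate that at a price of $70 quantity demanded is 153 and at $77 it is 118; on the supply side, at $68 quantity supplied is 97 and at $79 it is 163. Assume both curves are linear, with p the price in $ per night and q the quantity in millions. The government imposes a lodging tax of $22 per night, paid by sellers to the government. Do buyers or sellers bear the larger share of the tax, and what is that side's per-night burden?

Demand slope: (118 − 153)/(77 − 70) = -5, so qd = 503 − 5p.
Supply slope: (163 − 97)/(79 − 68) = 6, so qs = 6p − 311.
Without the tax, 503 − 5p = 6p − 311 gives 11p = 814, so p* = $74 and q* = 133.
With the tax collected from sellers, supply shifts: qs = 6(p − 22) − 311.
Solving gives q = 73 with buyers paying $86 and sellers receiving $64 (the $22 wedge).
Per-night burden: buyers $12, sellers $10.
Buyers take the larger share because demand is less price-elastic here (demand slope 5 vs supply slope 6).

Buyers bear the larger share: $12 per night.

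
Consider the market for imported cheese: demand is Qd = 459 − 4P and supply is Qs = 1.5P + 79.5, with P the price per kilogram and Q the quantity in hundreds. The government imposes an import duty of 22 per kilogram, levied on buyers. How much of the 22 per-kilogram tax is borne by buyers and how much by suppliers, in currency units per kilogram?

Buyers bear 6 per kilogram; suppliers bear 16 per kilogram.

Without the tax, 459 − 4P = 1.5P + 79.5 gives 5.5P = 379.5, so P* = 69 and Q* = 183.
With the tax collected from buyers, demand (in seller-price terms) shifts: Qd = 459 − 4(P + 22).
Solving gives Q = 159 with buyers paying 75 and suppliers receiving 53 (the 22 wedge).
Burden on buyers: 6; on suppliers: 16. (They sum to 22.)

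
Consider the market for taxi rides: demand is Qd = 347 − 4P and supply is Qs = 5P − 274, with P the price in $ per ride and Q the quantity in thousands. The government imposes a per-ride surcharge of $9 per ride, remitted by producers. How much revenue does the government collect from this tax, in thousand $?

Tax revenue = $459 thousand.

Before the tax: set 347 − 4P = 5P − 274 → P* = $69, Q* = 71.
With the tax collected from producers, supply shifts: Qs = 5(P − 9) − 274.
New equilibrium: buyers pay $74, producers receive $65, Q = 51. (Wedge: Pb − Ps = 9.)
Revenue = t · Q = 9 · 51 = $459.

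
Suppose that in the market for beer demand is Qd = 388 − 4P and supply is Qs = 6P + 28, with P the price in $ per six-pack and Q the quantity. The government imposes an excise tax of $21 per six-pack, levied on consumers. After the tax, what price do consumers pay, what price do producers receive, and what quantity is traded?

Consumers pay $48.6; producers receive $27.6; quantity = 193.6.

Without the tax, 388 − 4P = 6P + 28 gives 10P = 360, so P* = $36 and Q* = 244.
With the tax collected from consumers, demand (in seller-price terms) shifts: Qd = 388 − 4(P + 21).
Solving gives Q = 193.6 with consumers paying $48.6 and producers receiving $27.6 (the $21 wedge).
The less price-elastic side of the market bears the larger share of a per-unit tax.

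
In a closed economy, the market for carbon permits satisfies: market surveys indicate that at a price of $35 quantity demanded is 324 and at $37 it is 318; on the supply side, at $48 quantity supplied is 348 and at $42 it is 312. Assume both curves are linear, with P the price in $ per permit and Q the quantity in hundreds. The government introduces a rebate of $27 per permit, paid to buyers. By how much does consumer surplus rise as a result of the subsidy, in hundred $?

Demand slope: (318 − 324)/(37 − 35) = -3, so Qd = 429 − 3P.
Supply slope: (312 − 348)/(42 − 48) = 6, so Qs = 6P + 60.
Before the subsidy: set 429 − 3P = 6P + 60 → P* = $41, Q* = 306.
With a per-unit subsidy paid to buyers, each effectively pays P − 27, so demand becomes Qd = 429 − 3(P − 27).
Solving gives Q = 360 with buyers paying $23 and sellers receiving $50 (the $27 wedge).
ΔCS is the trapezoid between Q = 360 and Q = 306 of height $18: ½ · (306 + 360) · 18 = $5994.

Consumer surplus rises by $5994 hundred.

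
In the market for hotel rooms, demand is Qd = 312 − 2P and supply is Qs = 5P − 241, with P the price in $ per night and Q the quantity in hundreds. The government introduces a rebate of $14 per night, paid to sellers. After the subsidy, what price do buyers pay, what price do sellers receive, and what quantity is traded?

Before the subsidy: set 312 − 2P = 5P − 241 → P* = $79, Q* = 154.
With a per-unit subsidy paid to sellers, each receives P + 14 per unit sold, so supply becomes Qs = 5(P + 14) − 241.
New equilibrium: buyers pay $69, sellers receive $83, Q = 174. (Wedge: Pb − Ps = −14.)

Buyers pay $69; sellers receive $83; quantity = 174.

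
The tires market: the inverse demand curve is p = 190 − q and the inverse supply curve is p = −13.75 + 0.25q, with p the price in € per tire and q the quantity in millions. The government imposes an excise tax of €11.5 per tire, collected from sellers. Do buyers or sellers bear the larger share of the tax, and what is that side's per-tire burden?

Rewrite in direct form: qd = 190 − p and qs = 4p + 55.
Without the tax, 190 − p = 4p + 55 gives 5p = 135, so p* = €27 and q* = 163.
With the tax collected from sellers, supply shifts: qs = 4(p − 11.5) + 55.
Solving gives q = 153.8 with buyers paying €36.2 and sellers receiving €24.7 (the €11.5 wedge).
Per-tire burden: buyers €9.2, sellers €2.3.
Buyers take the larger share because demand is less price-elastic here (demand slope 1 vs supply slope 4).

Buyers bear the larger share: €9.2 per tire.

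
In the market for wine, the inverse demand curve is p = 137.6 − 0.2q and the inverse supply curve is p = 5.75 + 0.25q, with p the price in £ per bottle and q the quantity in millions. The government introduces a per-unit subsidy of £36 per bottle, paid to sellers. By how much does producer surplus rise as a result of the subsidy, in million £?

Producer surplus rises by £6660 million.

Rewrite in direct form: qd = 688 − 5p and qs = 4p − 23.
Before the subsidy: set 688 − 5p = 4p − 23 → p* = £79, q* = 293.
With a per-unit subsidy paid to sellers, each receives p + 36 per unit sold, so supply becomes qs = 4(p + 36) − 23.
Solving gives q = 373 with buyers paying £63 and sellers receiving £99 (the £36 wedge).
ΔPS is the trapezoid between Q = 373 and Q = 293 of height £20: ½ · (293 + 373) · 20 = £6660.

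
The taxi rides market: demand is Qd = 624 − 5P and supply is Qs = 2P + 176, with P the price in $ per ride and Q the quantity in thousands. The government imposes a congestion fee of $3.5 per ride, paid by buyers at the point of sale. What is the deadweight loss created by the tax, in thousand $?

Before the tax: set 624 − 5P = 2P + 176 → P* = $64, Q* = 304.
With the tax collected from buyers, demand (in seller-price terms) shifts: Qd = 624 − 5(P + 3.5).
Solving gives Q = 299 with buyers paying $65 and suppliers receiving $61.5 (the $3.5 wedge).
Quantity falls by |ΔQ| = |304 − 299| = 5.
DWL = ½ · t · |ΔQ| = ½ · 3.5 · 5 = $8.75.

Deadweight loss = $8.75 thousand.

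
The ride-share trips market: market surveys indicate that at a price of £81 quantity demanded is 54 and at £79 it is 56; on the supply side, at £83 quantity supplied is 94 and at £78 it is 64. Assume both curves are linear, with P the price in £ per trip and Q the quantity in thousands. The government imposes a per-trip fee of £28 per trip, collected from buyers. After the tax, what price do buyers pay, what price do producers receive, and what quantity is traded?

Demand slope: (56 − 54)/(79 − 81) = -1, so Qd = 135 − P.
Supply slope: (64 − 94)/(78 − 83) = 6, so Qs = 6P − 404.
Before the tax: set 135 − P = 6P − 404 → P* = £77, Q* = 58.
With the tax collected from buyers, demand (in seller-price terms) shifts: Qd = 135 − (P + 28).
New equilibrium: buyers pay £101, producers receive £73, Q = 34. (Wedge: Pb − Ps = 28.)

Buyers pay £101; producers receive £73; quantity = 34.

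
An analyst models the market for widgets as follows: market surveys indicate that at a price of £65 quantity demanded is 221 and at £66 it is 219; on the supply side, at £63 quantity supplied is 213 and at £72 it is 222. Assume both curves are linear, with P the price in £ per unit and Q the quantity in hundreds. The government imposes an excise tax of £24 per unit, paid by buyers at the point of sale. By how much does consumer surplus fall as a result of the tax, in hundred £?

Demand slope: (219 − 221)/(66 − 65) = -2, so Qd = 351 − 2P.
Supply slope: (222 − 213)/(72 − 63) = 1, so Qs = P + 150.
Before the tax: set 351 − 2P = P + 150 → P* = £67, Q* = 217.
With the tax collected from buyers, demand (in seller-price terms) shifts: Qd = 351 − 2(P + 24).
New equilibrium: buyers pay £75, suppliers receive £51, Q = 201. (Wedge: Pb − Ps = 24.)
ΔCS is the trapezoid between Q = 201 and Q = 217 of height £8: ½ · (217 + 201) · 8 = £1672.

Consumer surplus falls by £1672 hundred.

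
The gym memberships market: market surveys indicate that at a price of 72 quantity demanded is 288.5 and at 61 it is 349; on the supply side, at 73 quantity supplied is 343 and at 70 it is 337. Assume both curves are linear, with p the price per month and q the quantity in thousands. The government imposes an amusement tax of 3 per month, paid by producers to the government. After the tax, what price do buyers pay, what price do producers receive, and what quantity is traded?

Buyers pay 65.8; producers receive 62.8; quantity = 322.6.

Demand slope: (349 − 288.5)/(61 − 72) = -5.5, so qd = 684.5 − 5.5p.
Supply slope: (337 − 343)/(70 − 73) = 2, so qs = 2p + 197.
Without the tax, 684.5 − 5.5p = 2p + 197 gives 7.5p = 487.5, so p* = 65 and q* = 327.
With the tax collected from producers, supply shifts: qs = 2(p − 3) + 197.
New equilibrium: buyers pay 65.8, producers receive 62.8, q = 322.6. (Wedge: pb − ps = 3.)
The less price-elastic side of the market bears the larger share of a per-unit tax.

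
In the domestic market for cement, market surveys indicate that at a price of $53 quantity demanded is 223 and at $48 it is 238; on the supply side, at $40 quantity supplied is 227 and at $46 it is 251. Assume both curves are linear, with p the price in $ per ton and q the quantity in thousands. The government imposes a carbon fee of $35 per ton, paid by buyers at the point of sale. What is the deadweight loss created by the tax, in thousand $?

Deadweight loss = $1050 thousand.

Demand slope: (238 − 223)/(48 − 53) = -3, so qd = 382 − 3p.
Supply slope: (251 − 227)/(46 − 40) = 4, so qs = 4p + 67.
Before the tax: set 382 − 3p = 4p + 67 → p* = $45, q* = 247.
With the tax collected from buyers, demand (in seller-price terms) shifts: qd = 382 − 3(p + 35).
Solving gives q = 187 with buyers paying $65 and sellers receiving $30 (the $35 wedge).
Quantity falls by |ΔQ| = |247 − 187| = 60.
DWL = ½ · t · |ΔQ| = ½ · 35 · 60 = $1050.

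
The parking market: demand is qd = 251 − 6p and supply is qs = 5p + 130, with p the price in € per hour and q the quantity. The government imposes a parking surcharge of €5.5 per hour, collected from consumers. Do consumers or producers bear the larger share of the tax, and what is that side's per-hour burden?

Producers bear the larger share: €3 per hour.

Without the tax, 251 − 6p = 5p + 130 gives 11p = 121, so p* = €11 and q* = 185.
With the tax collected from consumers, demand (in seller-price terms) shifts: qd = 251 − 6(p + 5.5).
Solving gives q = 170 with consumers paying €13.5 and producers receiving €8 (the €5.5 wedge).
Per-hour burden: consumers €2.5, producers €3.
Producers take the larger share because supply is less price-elastic here (demand slope 6 vs supply slope 5).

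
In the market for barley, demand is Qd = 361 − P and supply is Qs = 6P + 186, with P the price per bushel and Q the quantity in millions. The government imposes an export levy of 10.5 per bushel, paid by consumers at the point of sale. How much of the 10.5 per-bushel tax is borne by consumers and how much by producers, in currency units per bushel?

Without the tax, 361 − P = 6P + 186 gives 7P = 175, so P* = 25 and Q* = 336.
With the tax collected from consumers, demand (in seller-price terms) shifts: Qd = 361 − (P + 10.5).
New equilibrium: consumers pay 34, producers receive 23.5, Q = 327. (Wedge: Pb − Ps = 10.5.)
Burden on consumers: 9; on producers: 1.5. (They sum to 10.5.)

Consumers bear 9 per bushel; producers bear 1.5 per bushel.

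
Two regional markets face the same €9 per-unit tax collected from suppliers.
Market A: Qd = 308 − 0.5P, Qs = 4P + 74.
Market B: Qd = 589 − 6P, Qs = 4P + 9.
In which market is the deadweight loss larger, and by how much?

Market B, by €79.2.

Market A: pre-tax P* = €52, Q* = 282; post-tax Q = 278; deadweight loss = €18.
Market B: pre-tax P* = €58, Q* = 241; post-tax Q = 219.4; deadweight loss = €97.2.
Difference: €18 vs €97.2 → market B is larger by €79.2.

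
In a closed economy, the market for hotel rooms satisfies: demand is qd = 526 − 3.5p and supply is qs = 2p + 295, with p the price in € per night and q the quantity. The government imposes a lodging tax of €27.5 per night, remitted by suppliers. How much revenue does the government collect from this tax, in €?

Before the tax: set 526 − 3.5p = 2p + 295 → p* = €42, q* = 379.
With the tax collected from suppliers, supply shifts: qs = 2(p − 27.5) + 295.
New equilibrium: consumers pay €52, suppliers receive €24.5, q = 344. (Wedge: pb − ps = 27.5.)
Revenue = t · Q = 27.5 · 344 = €9460.

Tax revenue = €9460.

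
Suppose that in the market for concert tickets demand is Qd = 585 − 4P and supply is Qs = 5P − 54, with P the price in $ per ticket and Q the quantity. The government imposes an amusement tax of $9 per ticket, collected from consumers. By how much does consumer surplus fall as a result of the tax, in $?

Consumer surplus falls by $1455.

Without the tax, 585 − 4P = 5P − 54 gives 9P = 639, so P* = $71 and Q* = 301.
With the tax collected from consumers, demand (in seller-price terms) shifts: Qd = 585 − 4(P + 9).
New equilibrium: consumers pay $76, suppliers receive $67, Q = 281. (Wedge: Pb − Ps = 9.)
ΔCS is the trapezoid between Q = 281 and Q = 301 of height $5: ½ · (301 + 281) · 5 = $1455.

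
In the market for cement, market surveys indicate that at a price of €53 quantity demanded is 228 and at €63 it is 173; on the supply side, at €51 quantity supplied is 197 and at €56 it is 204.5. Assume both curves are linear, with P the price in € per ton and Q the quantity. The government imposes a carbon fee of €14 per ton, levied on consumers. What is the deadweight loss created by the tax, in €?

Demand slope: (173 − 228)/(63 − 53) = -5.5, so Qd = 519.5 − 5.5P.
Supply slope: (204.5 − 197)/(56 − 51) = 1.5, so Qs = 1.5P + 120.5.
Before the tax: set 519.5 − 5.5P = 1.5P + 120.5 → P* = €57, Q* = 206.
With the tax collected from consumers, demand (in seller-price terms) shifts: Qd = 519.5 − 5.5(P + 14).
New equilibrium: consumers pay €60, suppliers receive €46, Q = 189.5. (Wedge: Pb − Ps = 14.)
Quantity falls by |ΔQ| = |206 − 189.5| = 16.5.
DWL = ½ · t · |ΔQ| = ½ · 14 · 16.5 = €115.5.

Deadweight loss = €115.5.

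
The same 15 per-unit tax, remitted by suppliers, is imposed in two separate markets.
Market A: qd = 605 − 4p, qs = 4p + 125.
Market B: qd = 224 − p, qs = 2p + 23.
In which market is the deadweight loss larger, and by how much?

Market A: pre-tax p* = 60, q* = 365; post-tax q = 335; deadweight loss = 225.
Market B: pre-tax p* = 67, q* = 157; post-tax q = 147; deadweight loss = 75.
Difference: 225 vs 75 → market A is larger by 150.

Market A, by 150.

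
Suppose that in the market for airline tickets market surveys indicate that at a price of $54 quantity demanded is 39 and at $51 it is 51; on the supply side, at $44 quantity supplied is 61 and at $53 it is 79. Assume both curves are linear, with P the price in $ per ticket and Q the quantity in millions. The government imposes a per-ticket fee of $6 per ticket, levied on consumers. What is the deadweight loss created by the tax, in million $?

Demand slope: (51 − 39)/(51 − 54) = -4, so Qd = 255 − 4P.
Supply slope: (79 − 61)/(53 − 44) = 2, so Qs = 2P − 27.
Before the tax: set 255 − 4P = 2P − 27 → P* = $47, Q* = 67.
With the tax collected from consumers, demand (in seller-price terms) shifts: Qd = 255 − 4(P + 6).
New equilibrium: consumers pay $49, producers receive $43, Q = 59. (Wedge: Pb − Ps = 6.)
Quantity falls by |ΔQ| = |67 − 59| = 8.
DWL = ½ · t · |ΔQ| = ½ · 6 · 8 = $24.

Deadweight loss = $24 million.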